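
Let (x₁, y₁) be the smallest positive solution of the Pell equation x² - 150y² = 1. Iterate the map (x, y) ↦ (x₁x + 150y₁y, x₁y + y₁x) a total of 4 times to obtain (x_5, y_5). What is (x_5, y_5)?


Step 1: Find the fundamental solution (x₁, y₁) of x² - 150y² = 1.
  Expand √150 as a continued fraction. a₀ = ⌊√150⌋ = 12; iterate m_{k+1} = d_k·a_k − m_k, d_{k+1} = (150 − m_{k+1}²)/d_k, a_{k+1} = ⌊(a₀ + m_{k+1})/d_{k+1}⌋ (starting m₀ = 0, d₀ = 1), with convergents p_k = a_k·p_{k-1} + p_{k-2}, q_k = a_k·q_{k-1} + q_{k-2} (p₋₁ = 1, q₋₁ = 0):
  k = 0: a₀ = 12; p₀/q₀ = 12/1; p₀² − 150·q₀² = 144 − 150 = -6.
  k = 1: m = 12, d = 6, a = ⌊(12 + 12)/6⌋ = 4; p/q = (4·12 + 1)/(4·1 + 0) = 49/4; p² − 150·q² = 2401 − 2400 = 1.
  The first convergent with p² − 150·q² = 1 gives the fundamental solution (x₁, y₁) = (49, 4).
Step 2: Apply the recurrence (x_{n+1}, y_{n+1}) = (x₁x_n + 150y₁y_n, x₁y_n + y₁x_n) repeatedly.
  From (x_1, y_1) = (49, 4): x_2 = 49·49 + 150·4·4 = 4801; y_2 = 49·4 + 4·49 = 392.
  From (x_2, y_2) = (4801, 392): x_3 = 49·4801 + 150·4·392 = 470449; y_3 = 49·392 + 4·4801 = 38412.
  From (x_3, y_3) = (470449, 38412): x_4 = 49·470449 + 150·4·38412 = 46099201; y_4 = 49·38412 + 4·470449 = 3763984.
  From (x_4, y_4) = (46099201, 3763984): x_5 = 49·46099201 + 150·4·3763984 = 4517251249; y_5 = 49·3763984 + 4·46099201 = 368832020.
Step 3: Verify x_5² - 150·y_5² = 20405558846592060001 - 20405558846592060000 = 1 (should be 1). ✓

(x_1, y_1) = (49, 4); (x_5, y_5) = (4517251249, 368832020).


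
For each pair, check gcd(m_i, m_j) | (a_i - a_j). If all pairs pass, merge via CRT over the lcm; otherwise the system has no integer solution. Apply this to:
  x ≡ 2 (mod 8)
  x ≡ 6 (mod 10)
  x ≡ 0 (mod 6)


Moduli 8, 10, 6 are not pairwise coprime, so CRT works modulo lcm(m_i) when all pairwise compatibility conditions hold.
Pairwise compatibility: gcd(m_i, m_j) must divide a_i - a_j for every pair.
Merge one congruence at a time:
  Start: x ≡ 2 (mod 8).
  Combine with x ≡ 6 (mod 10): gcd(8, 10) = 2; 6 - 2 = 4, which IS divisible by 2, so compatible.
    Write x = 2 + 8·t and substitute into x ≡ 6 (mod 10): 8·t ≡ 6 − 2 = 4 (mod 10).
    Divide the congruence (and modulus) by g = 2: 4·t ≡ 2 (mod 5).
    The inverse of 4 mod 5 is 4 (since 4·4 = 16 = 3·5 + 1), so t ≡ 4·2 = 8 ≡ 3 (mod 5).
    Then x = 2 + 8·3 = 26, valid modulo lcm(8, 10) = 40: x ≡ 26 (mod 40).
  Combine with x ≡ 0 (mod 6): gcd(40, 6) = 2; 0 - 26 = -26, which IS divisible by 2, so compatible.
    Write x = 26 + 40·t and substitute into x ≡ 0 (mod 6): 40·t ≡ 0 − 26 = -26 (mod 6).
    Divide the congruence (and modulus) by g = 2: 20·t ≡ -13 (mod 3).
    Reduce coefficients mod 3: 2·t ≡ 2 (mod 3).
    The inverse of 2 mod 3 is 2 (since 2·2 = 4 = 1·3 + 1), so t ≡ 2·2 = 4 ≡ 1 (mod 3).
    Then x = 26 + 40·1 = 66, valid modulo lcm(40, 6) = 120: x ≡ 66 (mod 120).
Verify: 66 mod 8 = 2, 66 mod 10 = 6, 66 mod 6 = 0.

x ≡ 66 (mod 120).


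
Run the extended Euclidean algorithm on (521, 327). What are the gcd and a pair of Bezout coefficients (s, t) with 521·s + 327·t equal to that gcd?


Euclidean algorithm on (521, 327) — divide until remainder is 0:
  521 = 1 · 327 + 194
  327 = 1 · 194 + 133
  194 = 1 · 133 + 61
  133 = 2 · 61 + 11
  61 = 5 · 11 + 6
  11 = 1 · 6 + 5
  6 = 1 · 5 + 1
  5 = 5 · 1 + 0
gcd(521, 327) = 1.
Track Bezout coefficients alongside the remainders: start with r₀ = 521 = a·1 + b·0 (s = 1, t = 0) and r₁ = 327 = a·0 + b·1 (s = 0, t = 1); each new remainder r_{k+1} = r_{k-1} − q_k·r_k inherits s_{k+1} = s_{k-1} − q_k·s_k, t_{k+1} = t_{k-1} − q_k·t_k, so r_k = a·s_k + b·t_k at every step:
  q = 1: r = 194, s = 1 − 1·0 = 1, t = 0 − 1·1 = -1  (check: 521·1 + 327·(-1) = 194)
  q = 1: r = 133, s = 0 − 1·1 = -1, t = 1 − 1·(-1) = 2  (check: 521·(-1) + 327·2 = 133)
  q = 1: r = 61, s = 1 − 1·(-1) = 2, t = -1 − 1·2 = -3  (check: 521·2 + 327·(-3) = 61)
  q = 2: r = 11, s = -1 − 2·2 = -5, t = 2 − 2·(-3) = 8  (check: 521·(-5) + 327·8 = 11)
  q = 5: r = 6, s = 2 − 5·(-5) = 27, t = -3 − 5·8 = -43  (check: 521·27 + 327·(-43) = 6)
  q = 1: r = 5, s = -5 − 1·27 = -32, t = 8 − 1·(-43) = 51  (check: 521·(-32) + 327·51 = 5)
  q = 1: r = 1, s = 27 − 1·(-32) = 59, t = -43 − 1·51 = -94  (check: 521·59 + 327·(-94) = 1)
The row with r = 1 (the gcd) gives the Bezout coefficients s = 59, t = -94.
Result: 521 · (59) + 327 · (-94) = 1.

gcd(521, 327) = 1; s = 59, t = -94 (check: 521·59 + 327·(-94) = 1).


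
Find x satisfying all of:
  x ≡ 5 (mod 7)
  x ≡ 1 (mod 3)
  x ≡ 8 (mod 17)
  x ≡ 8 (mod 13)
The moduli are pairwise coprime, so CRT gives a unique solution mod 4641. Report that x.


Product of moduli M = 7 · 3 · 17 · 13 = 4641.
Merge one congruence at a time:
  Start: x ≡ 5 (mod 7).
  Combine with x ≡ 1 (mod 3); new modulus lcm = 21.
    Write x = 5 + 7·t and substitute into x ≡ 1 (mod 3): 7·t ≡ 1 − 5 = -4 (mod 3).
    Reduce coefficients mod 3: 1·t ≡ 2 (mod 3).
    So t ≡ 2 (mod 3).
    Then x = 5 + 7·2 = 19, valid modulo lcm(7, 3) = 21: x ≡ 19 (mod 21).
  Combine with x ≡ 8 (mod 17); new modulus lcm = 357.
    Write x = 19 + 21·t and substitute into x ≡ 8 (mod 17): 21·t ≡ 8 − 19 = -11 (mod 17).
    Reduce coefficients mod 17: 4·t ≡ 6 (mod 17).
    The inverse of 4 mod 17 is 13 (since 4·13 = 52 = 3·17 + 1), so t ≡ 13·6 = 78 ≡ 10 (mod 17).
    Then x = 19 + 21·10 = 229, valid modulo lcm(21, 17) = 357: x ≡ 229 (mod 357).
  Combine with x ≡ 8 (mod 13); new modulus lcm = 4641.
    Write x = 229 + 357·t and substitute into x ≡ 8 (mod 13): 357·t ≡ 8 − 229 = -221 (mod 13).
    Reduce coefficients mod 13: 6·t ≡ 0 (mod 13).
    The inverse of 6 mod 13 is 11 (since 6·11 = 66 = 5·13 + 1), so t ≡ 11·0 = 0 ≡ 0 (mod 13).
    Then x = 229 + 357·0 = 229, valid modulo lcm(357, 13) = 4641: x ≡ 229 (mod 4641).
Verify against each original: 229 mod 7 = 5, 229 mod 3 = 1, 229 mod 17 = 8, 229 mod 13 = 8.

x ≡ 229 (mod 4641).


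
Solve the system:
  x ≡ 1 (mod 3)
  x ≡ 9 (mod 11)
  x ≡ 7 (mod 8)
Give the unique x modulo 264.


Moduli 3, 11, 8 are pairwise coprime; by CRT there is a unique solution modulo M = 3 · 11 · 8 = 264.
Solve pairwise, accumulating the modulus:
  Start with x ≡ 1 (mod 3).
  Combine with x ≡ 9 (mod 11): since gcd(3, 11) = 1, we get a unique residue mod 33.
    Write x = 1 + 3·t and substitute into x ≡ 9 (mod 11): 3·t ≡ 9 − 1 = 8 (mod 11).
    The inverse of 3 mod 11 is 4 (since 3·4 = 12 = 1·11 + 1), so t ≡ 4·8 = 32 ≡ 10 (mod 11).
    Then x = 1 + 3·10 = 31, valid modulo lcm(3, 11) = 33: x ≡ 31 (mod 33).
  Combine with x ≡ 7 (mod 8): since gcd(33, 8) = 1, we get a unique residue mod 264.
    Write x = 31 + 33·t and substitute into x ≡ 7 (mod 8): 33·t ≡ 7 − 31 = -24 (mod 8).
    Reduce coefficients mod 8: 1·t ≡ 0 (mod 8).
    So t ≡ 0 (mod 8).
    Then x = 31 + 33·0 = 31, valid modulo lcm(33, 8) = 264: x ≡ 31 (mod 264).
Verify: 31 mod 3 = 1 ✓, 31 mod 11 = 9 ✓, 31 mod 8 = 7 ✓.

x ≡ 31 (mod 264).


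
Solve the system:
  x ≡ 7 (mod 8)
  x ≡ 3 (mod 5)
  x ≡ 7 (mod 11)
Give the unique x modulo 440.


Moduli 8, 5, 11 are pairwise coprime; by CRT there is a unique solution modulo M = 8 · 5 · 11 = 440.
Solve pairwise, accumulating the modulus:
  Start with x ≡ 7 (mod 8).
  Combine with x ≡ 3 (mod 5): since gcd(8, 5) = 1, we get a unique residue mod 40.
    Write x = 7 + 8·t and substitute into x ≡ 3 (mod 5): 8·t ≡ 3 − 7 = -4 (mod 5).
    Reduce coefficients mod 5: 3·t ≡ 1 (mod 5).
    The inverse of 3 mod 5 is 2 (since 3·2 = 6 = 1·5 + 1), so t ≡ 2·1 = 2 ≡ 2 (mod 5).
    Then x = 7 + 8·2 = 23, valid modulo lcm(8, 5) = 40: x ≡ 23 (mod 40).
  Combine with x ≡ 7 (mod 11): since gcd(40, 11) = 1, we get a unique residue mod 440.
    Write x = 23 + 40·t and substitute into x ≡ 7 (mod 11): 40·t ≡ 7 − 23 = -16 (mod 11).
    Reduce coefficients mod 11: 7·t ≡ 6 (mod 11).
    The inverse of 7 mod 11 is 8 (since 7·8 = 56 = 5·11 + 1), so t ≡ 8·6 = 48 ≡ 4 (mod 11).
    Then x = 23 + 40·4 = 183, valid modulo lcm(40, 11) = 440: x ≡ 183 (mod 440).
Verify: 183 mod 8 = 7 ✓, 183 mod 5 = 3 ✓, 183 mod 11 = 7 ✓.

x ≡ 183 (mod 440).


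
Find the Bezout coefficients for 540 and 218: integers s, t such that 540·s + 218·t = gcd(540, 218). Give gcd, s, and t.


Euclidean algorithm on (540, 218) — divide until remainder is 0:
  540 = 2 · 218 + 104
  218 = 2 · 104 + 10
  104 = 10 · 10 + 4
  10 = 2 · 4 + 2
  4 = 2 · 2 + 0
gcd(540, 218) = 2.
Track Bezout coefficients alongside the remainders: start with r₀ = 540 = a·1 + b·0 (s = 1, t = 0) and r₁ = 218 = a·0 + b·1 (s = 0, t = 1); each new remainder r_{k+1} = r_{k-1} − q_k·r_k inherits s_{k+1} = s_{k-1} − q_k·s_k, t_{k+1} = t_{k-1} − q_k·t_k, so r_k = a·s_k + b·t_k at every step:
  q = 2: r = 104, s = 1 − 2·0 = 1, t = 0 − 2·1 = -2  (check: 540·1 + 218·(-2) = 104)
  q = 2: r = 10, s = 0 − 2·1 = -2, t = 1 − 2·(-2) = 5  (check: 540·(-2) + 218·5 = 10)
  q = 10: r = 4, s = 1 − 10·(-2) = 21, t = -2 − 10·5 = -52  (check: 540·21 + 218·(-52) = 4)
  q = 2: r = 2, s = -2 − 2·21 = -44, t = 5 − 2·(-52) = 109  (check: 540·(-44) + 218·109 = 2)
The row with r = 2 (the gcd) gives the Bezout coefficients s = -44, t = 109.
Result: 540 · (-44) + 218 · (109) = 2.

gcd(540, 218) = 2; s = -44, t = 109 (check: 540·(-44) + 218·109 = 2).


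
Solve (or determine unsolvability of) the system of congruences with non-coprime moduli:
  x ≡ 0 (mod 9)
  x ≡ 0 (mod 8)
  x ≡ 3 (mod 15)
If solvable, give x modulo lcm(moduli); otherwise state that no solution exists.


Moduli 9, 8, 15 are not pairwise coprime, so CRT works modulo lcm(m_i) when all pairwise compatibility conditions hold.
Pairwise compatibility: gcd(m_i, m_j) must divide a_i - a_j for every pair.
Merge one congruence at a time:
  Start: x ≡ 0 (mod 9).
  Combine with x ≡ 0 (mod 8): gcd(9, 8) = 1; 0 - 0 = 0, which IS divisible by 1, so compatible.
    Write x = 0 + 9·t and substitute into x ≡ 0 (mod 8): 9·t ≡ 0 − 0 = 0 (mod 8).
    Reduce coefficients mod 8: 1·t ≡ 0 (mod 8).
    So t ≡ 0 (mod 8).
    Then x = 0 + 9·0 = 0, valid modulo lcm(9, 8) = 72: x ≡ 0 (mod 72).
  Combine with x ≡ 3 (mod 15): gcd(72, 15) = 3; 3 - 0 = 3, which IS divisible by 3, so compatible.
    Write x = 0 + 72·t and substitute into x ≡ 3 (mod 15): 72·t ≡ 3 − 0 = 3 (mod 15).
    Divide the congruence (and modulus) by g = 3: 24·t ≡ 1 (mod 5).
    Reduce coefficients mod 5: 4·t ≡ 1 (mod 5).
    The inverse of 4 mod 5 is 4 (since 4·4 = 16 = 3·5 + 1), so t ≡ 4·1 = 4 ≡ 4 (mod 5).
    Then x = 0 + 72·4 = 288, valid modulo lcm(72, 15) = 360: x ≡ 288 (mod 360).
Verify: 288 mod 9 = 0, 288 mod 8 = 0, 288 mod 15 = 3.

x ≡ 288 (mod 360).


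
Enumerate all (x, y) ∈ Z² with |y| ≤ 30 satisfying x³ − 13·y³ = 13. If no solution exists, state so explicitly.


The equation is x³ - 13y³ = 13. For fixed y, x³ = 13·y³ + 13, so a solution requires the RHS to be a perfect cube.
Strategy: iterate y from -30 to 30, compute RHS = 13·y³ + 13, and check whether it is a (positive or negative) perfect cube.
Check small values of y:
  y = 0: RHS = 13 is not a perfect cube.
  y = 1: RHS = 26 is not a perfect cube.
  y = -1: RHS = 0 = (0)³ ⇒ x = 0 works.
  y = 2: RHS = 117 is not a perfect cube.
  y = -2: RHS = -91 is not a perfect cube.
  y = 3: RHS = 364 is not a perfect cube.
  y = -3: RHS = -338 is not a perfect cube.
Continuing the search up to |y| = 30 finds no further solutions beyond those listed.
Collected solutions: (0, -1).

Solutions (with |y| ≤ 30): (0, -1).


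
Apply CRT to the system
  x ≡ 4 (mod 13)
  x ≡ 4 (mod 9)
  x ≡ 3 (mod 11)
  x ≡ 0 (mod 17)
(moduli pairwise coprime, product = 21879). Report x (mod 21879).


Product of moduli M = 13 · 9 · 11 · 17 = 21879.
Merge one congruence at a time:
  Start: x ≡ 4 (mod 13).
  Combine with x ≡ 4 (mod 9); new modulus lcm = 117.
    Write x = 4 + 13·t and substitute into x ≡ 4 (mod 9): 13·t ≡ 4 − 4 = 0 (mod 9).
    Reduce coefficients mod 9: 4·t ≡ 0 (mod 9).
    The inverse of 4 mod 9 is 7 (since 4·7 = 28 = 3·9 + 1), so t ≡ 7·0 = 0 ≡ 0 (mod 9).
    Then x = 4 + 13·0 = 4, valid modulo lcm(13, 9) = 117: x ≡ 4 (mod 117).
  Combine with x ≡ 3 (mod 11); new modulus lcm = 1287.
    Write x = 4 + 117·t and substitute into x ≡ 3 (mod 11): 117·t ≡ 3 − 4 = -1 (mod 11).
    Reduce coefficients mod 11: 7·t ≡ 10 (mod 11).
    The inverse of 7 mod 11 is 8 (since 7·8 = 56 = 5·11 + 1), so t ≡ 8·10 = 80 ≡ 3 (mod 11).
    Then x = 4 + 117·3 = 355, valid modulo lcm(117, 11) = 1287: x ≡ 355 (mod 1287).
  Combine with x ≡ 0 (mod 17); new modulus lcm = 21879.
    Write x = 355 + 1287·t and substitute into x ≡ 0 (mod 17): 1287·t ≡ 0 − 355 = -355 (mod 17).
    Reduce coefficients mod 17: 12·t ≡ 2 (mod 17).
    The inverse of 12 mod 17 is 10 (since 12·10 = 120 = 7·17 + 1), so t ≡ 10·2 = 20 ≡ 3 (mod 17).
    Then x = 355 + 1287·3 = 4216, valid modulo lcm(1287, 17) = 21879: x ≡ 4216 (mod 21879).
Verify against each original: 4216 mod 13 = 4, 4216 mod 9 = 4, 4216 mod 11 = 3, 4216 mod 17 = 0.

x ≡ 4216 (mod 21879).


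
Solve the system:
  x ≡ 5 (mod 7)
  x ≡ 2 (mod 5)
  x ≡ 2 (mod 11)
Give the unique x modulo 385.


Moduli 7, 5, 11 are pairwise coprime; by CRT there is a unique solution modulo M = 7 · 5 · 11 = 385.
Solve pairwise, accumulating the modulus:
  Start with x ≡ 5 (mod 7).
  Combine with x ≡ 2 (mod 5): since gcd(7, 5) = 1, we get a unique residue mod 35.
    Write x = 5 + 7·t and substitute into x ≡ 2 (mod 5): 7·t ≡ 2 − 5 = -3 (mod 5).
    Reduce coefficients mod 5: 2·t ≡ 2 (mod 5).
    The inverse of 2 mod 5 is 3 (since 2·3 = 6 = 1·5 + 1), so t ≡ 3·2 = 6 ≡ 1 (mod 5).
    Then x = 5 + 7·1 = 12, valid modulo lcm(7, 5) = 35: x ≡ 12 (mod 35).
  Combine with x ≡ 2 (mod 11): since gcd(35, 11) = 1, we get a unique residue mod 385.
    Write x = 12 + 35·t and substitute into x ≡ 2 (mod 11): 35·t ≡ 2 − 12 = -10 (mod 11).
    Reduce coefficients mod 11: 2·t ≡ 1 (mod 11).
    The inverse of 2 mod 11 is 6 (since 2·6 = 12 = 1·11 + 1), so t ≡ 6·1 = 6 ≡ 6 (mod 11).
    Then x = 12 + 35·6 = 222, valid modulo lcm(35, 11) = 385: x ≡ 222 (mod 385).
Verify: 222 mod 7 = 5 ✓, 222 mod 5 = 2 ✓, 222 mod 11 = 2 ✓.

x ≡ 222 (mod 385).


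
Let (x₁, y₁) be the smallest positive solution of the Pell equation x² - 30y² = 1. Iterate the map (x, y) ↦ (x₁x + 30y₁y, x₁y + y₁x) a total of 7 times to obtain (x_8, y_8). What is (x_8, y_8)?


Step 1: Find the fundamental solution (x₁, y₁) of x² - 30y² = 1.
  Expand √30 as a continued fraction. a₀ = ⌊√30⌋ = 5; iterate m_{k+1} = d_k·a_k − m_k, d_{k+1} = (30 − m_{k+1}²)/d_k, a_{k+1} = ⌊(a₀ + m_{k+1})/d_{k+1}⌋ (starting m₀ = 0, d₀ = 1), with convergents p_k = a_k·p_{k-1} + p_{k-2}, q_k = a_k·q_{k-1} + q_{k-2} (p₋₁ = 1, q₋₁ = 0):
  k = 0: a₀ = 5; p₀/q₀ = 5/1; p₀² − 30·q₀² = 25 − 30 = -5.
  k = 1: m = 5, d = 5, a = ⌊(5 + 5)/5⌋ = 2; p/q = (2·5 + 1)/(2·1 + 0) = 11/2; p² − 30·q² = 121 − 120 = 1.
  The first convergent with p² − 30·q² = 1 gives the fundamental solution (x₁, y₁) = (11, 2).
Step 2: Apply the recurrence (x_{n+1}, y_{n+1}) = (x₁x_n + 30y₁y_n, x₁y_n + y₁x_n) repeatedly.
  From (x_1, y_1) = (11, 2): x_2 = 11·11 + 30·2·2 = 241; y_2 = 11·2 + 2·11 = 44.
  From (x_2, y_2) = (241, 44): x_3 = 11·241 + 30·2·44 = 5291; y_3 = 11·44 + 2·241 = 966.
  From (x_3, y_3) = (5291, 966): x_4 = 11·5291 + 30·2·966 = 116161; y_4 = 11·966 + 2·5291 = 21208.
  From (x_4, y_4) = (116161, 21208): x_5 = 11·116161 + 30·2·21208 = 2550251; y_5 = 11·21208 + 2·116161 = 465610.
  From (x_5, y_5) = (2550251, 465610): x_6 = 11·2550251 + 30·2·465610 = 55989361; y_6 = 11·465610 + 2·2550251 = 10222212.
  From (x_6, y_6) = (55989361, 10222212): x_7 = 11·55989361 + 30·2·10222212 = 1229215691; y_7 = 11·10222212 + 2·55989361 = 224423054.
  From (x_7, y_7) = (1229215691, 224423054): x_8 = 11·1229215691 + 30·2·224423054 = 26986755841; y_8 = 11·224423054 + 2·1229215691 = 4927084976.
Step 3: Verify x_8² - 30·y_8² = 728284990821747617281 - 728284990821747617280 = 1 (should be 1). ✓

(x_1, y_1) = (11, 2); (x_8, y_8) = (26986755841, 4927084976).


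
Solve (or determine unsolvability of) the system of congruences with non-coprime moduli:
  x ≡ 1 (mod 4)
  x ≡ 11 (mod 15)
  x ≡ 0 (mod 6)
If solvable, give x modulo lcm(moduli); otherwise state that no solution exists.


Moduli 4, 15, 6 are not pairwise coprime, so CRT works modulo lcm(m_i) when all pairwise compatibility conditions hold.
Pairwise compatibility: gcd(m_i, m_j) must divide a_i - a_j for every pair.
Merge one congruence at a time:
  Start: x ≡ 1 (mod 4).
  Combine with x ≡ 11 (mod 15): gcd(4, 15) = 1; 11 - 1 = 10, which IS divisible by 1, so compatible.
    Write x = 1 + 4·t and substitute into x ≡ 11 (mod 15): 4·t ≡ 11 − 1 = 10 (mod 15).
    The inverse of 4 mod 15 is 4 (since 4·4 = 16 = 1·15 + 1), so t ≡ 4·10 = 40 ≡ 10 (mod 15).
    Then x = 1 + 4·10 = 41, valid modulo lcm(4, 15) = 60: x ≡ 41 (mod 60).
  Combine with x ≡ 0 (mod 6): gcd(60, 6) = 6, and 0 - 41 = -41 is NOT divisible by 6.
    ⇒ system is inconsistent (no integer solution).

No solution (the system is inconsistent).


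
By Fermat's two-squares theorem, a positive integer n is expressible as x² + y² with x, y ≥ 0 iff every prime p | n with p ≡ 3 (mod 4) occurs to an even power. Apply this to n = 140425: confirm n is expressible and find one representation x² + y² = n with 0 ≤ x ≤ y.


Step 1: Factor n = 140425 = 5^2 · 41 · 137.
Step 2: Check the mod-4 condition on each prime factor: 5 ≡ 1 (mod 4), exponent 2; 41 ≡ 1 (mod 4), exponent 1; 137 ≡ 1 (mod 4), exponent 1.
All primes ≡ 3 (mod 4) appear to even exponent (or don't appear), so by the two-squares theorem n IS expressible as a sum of two squares.
Step 3: Build a representation. Group n = k² · m with k = 5 and m = 41 · 137 = 5617 (a product of primes ≡ 1 (mod 4)); a representation of m scales to one of n via (k·x)² + (k·y)² = k²(x² + y²). Each prime p ≡ 1 (mod 4) is itself a sum of two squares; find a² by testing p − a² for a perfect square:
  41: 41 − 1² = 40, 41 − 2² = 37, 41 − 3² = 32, 41 − 4² = 25 = 5² ⇒ 41 = 4² + 5².
  137: 137 − 1² = 136, 137 − 2² = 133, 137 − 3² = 128, 137 − 4² = 121 = 11² ⇒ 137 = 4² + 11².
  Combine using the Brahmagupta–Fibonacci identity (a² + b²)(c² + d²) = (ac − bd)² + (ad + bc)² = (ac + bd)² + (ad − bc)²:
  41 · 137 = 5617: from (4² + 5²)(4² + 11²), take (4·4 − 5·11, 4·11 + 5·4) = (16 − 55, 44 + 20) = (-39, 64); dropping signs (only squares matter) gives (39, 64); check 39² + 64² = 1521 + 4096 = 5617 ✓.
  Scale by k = 5: (5·39, 5·64) = (195, 320).
Step 4: Order so x ≤ y and verify: 195² + 320² = 38025 + 102400 = 140425 = n. ✓

n = 140425 = 195² + 320² (one valid representation with x ≤ y).


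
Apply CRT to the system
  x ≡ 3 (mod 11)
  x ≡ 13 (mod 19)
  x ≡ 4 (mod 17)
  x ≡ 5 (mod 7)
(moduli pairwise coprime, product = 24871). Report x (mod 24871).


Product of moduli M = 11 · 19 · 17 · 7 = 24871.
Merge one congruence at a time:
  Start: x ≡ 3 (mod 11).
  Combine with x ≡ 13 (mod 19); new modulus lcm = 209.
    Write x = 3 + 11·t and substitute into x ≡ 13 (mod 19): 11·t ≡ 13 − 3 = 10 (mod 19).
    The inverse of 11 mod 19 is 7 (since 11·7 = 77 = 4·19 + 1), so t ≡ 7·10 = 70 ≡ 13 (mod 19).
    Then x = 3 + 11·13 = 146, valid modulo lcm(11, 19) = 209: x ≡ 146 (mod 209).
  Combine with x ≡ 4 (mod 17); new modulus lcm = 3553.
    Write x = 146 + 209·t and substitute into x ≡ 4 (mod 17): 209·t ≡ 4 − 146 = -142 (mod 17).
    Reduce coefficients mod 17: 5·t ≡ 11 (mod 17).
    The inverse of 5 mod 17 is 7 (since 5·7 = 35 = 2·17 + 1), so t ≡ 7·11 = 77 ≡ 9 (mod 17).
    Then x = 146 + 209·9 = 2027, valid modulo lcm(209, 17) = 3553: x ≡ 2027 (mod 3553).
  Combine with x ≡ 5 (mod 7); new modulus lcm = 24871.
    Write x = 2027 + 3553·t and substitute into x ≡ 5 (mod 7): 3553·t ≡ 5 − 2027 = -2022 (mod 7).
    Reduce coefficients mod 7: 4·t ≡ 1 (mod 7).
    The inverse of 4 mod 7 is 2 (since 4·2 = 8 = 1·7 + 1), so t ≡ 2·1 = 2 ≡ 2 (mod 7).
    Then x = 2027 + 3553·2 = 9133, valid modulo lcm(3553, 7) = 24871: x ≡ 9133 (mod 24871).
Verify against each original: 9133 mod 11 = 3, 9133 mod 19 = 13, 9133 mod 17 = 4, 9133 mod 7 = 5.

x ≡ 9133 (mod 24871).


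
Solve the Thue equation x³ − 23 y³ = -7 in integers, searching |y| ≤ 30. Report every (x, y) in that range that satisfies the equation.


The equation is x³ - 23y³ = -7. For fixed y, x³ = 23·y³ − 7, so a solution requires the RHS to be a perfect cube.
Strategy: iterate y from -30 to 30, compute RHS = 23·y³ − 7, and check whether it is a (positive or negative) perfect cube.
Check small values of y:
  y = 0: RHS = -7 is not a perfect cube.
  y = 1: RHS = 16 is not a perfect cube.
  y = -1: RHS = -30 is not a perfect cube.
  y = 2: RHS = 177 is not a perfect cube.
  y = -2: RHS = -191 is not a perfect cube.
  y = 3: RHS = 614 is not a perfect cube.
  y = -3: RHS = -628 is not a perfect cube.
Continuing the search up to |y| = 30 finds no solutions either.
No (x, y) in the scanned range satisfies the equation.

No integer solutions with |y| ≤ 30.


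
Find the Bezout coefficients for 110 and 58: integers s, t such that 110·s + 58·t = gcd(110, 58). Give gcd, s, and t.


Euclidean algorithm on (110, 58) — divide until remainder is 0:
  110 = 1 · 58 + 52
  58 = 1 · 52 + 6
  52 = 8 · 6 + 4
  6 = 1 · 4 + 2
  4 = 2 · 2 + 0
gcd(110, 58) = 2.
Track Bezout coefficients alongside the remainders: start with r₀ = 110 = a·1 + b·0 (s = 1, t = 0) and r₁ = 58 = a·0 + b·1 (s = 0, t = 1); each new remainder r_{k+1} = r_{k-1} − q_k·r_k inherits s_{k+1} = s_{k-1} − q_k·s_k, t_{k+1} = t_{k-1} − q_k·t_k, so r_k = a·s_k + b·t_k at every step:
  q = 1: r = 52, s = 1 − 1·0 = 1, t = 0 − 1·1 = -1  (check: 110·1 + 58·(-1) = 52)
  q = 1: r = 6, s = 0 − 1·1 = -1, t = 1 − 1·(-1) = 2  (check: 110·(-1) + 58·2 = 6)
  q = 8: r = 4, s = 1 − 8·(-1) = 9, t = -1 − 8·2 = -17  (check: 110·9 + 58·(-17) = 4)
  q = 1: r = 2, s = -1 − 1·9 = -10, t = 2 − 1·(-17) = 19  (check: 110·(-10) + 58·19 = 2)
The row with r = 2 (the gcd) gives the Bezout coefficients s = -10, t = 19.
Result: 110 · (-10) + 58 · (19) = 2.

gcd(110, 58) = 2; s = -10, t = 19 (check: 110·(-10) + 58·19 = 2).


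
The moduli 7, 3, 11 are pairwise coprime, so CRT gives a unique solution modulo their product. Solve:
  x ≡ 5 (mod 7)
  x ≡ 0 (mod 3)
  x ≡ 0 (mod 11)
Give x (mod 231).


Moduli 7, 3, 11 are pairwise coprime; by CRT there is a unique solution modulo M = 7 · 3 · 11 = 231.
Solve pairwise, accumulating the modulus:
  Start with x ≡ 5 (mod 7).
  Combine with x ≡ 0 (mod 3): since gcd(7, 3) = 1, we get a unique residue mod 21.
    Write x = 5 + 7·t and substitute into x ≡ 0 (mod 3): 7·t ≡ 0 − 5 = -5 (mod 3).
    Reduce coefficients mod 3: 1·t ≡ 1 (mod 3).
    So t ≡ 1 (mod 3).
    Then x = 5 + 7·1 = 12, valid modulo lcm(7, 3) = 21: x ≡ 12 (mod 21).
  Combine with x ≡ 0 (mod 11): since gcd(21, 11) = 1, we get a unique residue mod 231.
    Write x = 12 + 21·t and substitute into x ≡ 0 (mod 11): 21·t ≡ 0 − 12 = -12 (mod 11).
    Reduce coefficients mod 11: 10·t ≡ 10 (mod 11).
    The inverse of 10 mod 11 is 10 (since 10·10 = 100 = 9·11 + 1), so t ≡ 10·10 = 100 ≡ 1 (mod 11).
    Then x = 12 + 21·1 = 33, valid modulo lcm(21, 11) = 231: x ≡ 33 (mod 231).
Verify: 33 mod 7 = 5 ✓, 33 mod 3 = 0 ✓, 33 mod 11 = 0 ✓.

x ≡ 33 (mod 231).


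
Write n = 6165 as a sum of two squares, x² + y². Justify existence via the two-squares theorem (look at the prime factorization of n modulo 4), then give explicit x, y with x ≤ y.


Step 1: Factor n = 6165 = 3^2 · 5 · 137.
Step 2: Check the mod-4 condition on each prime factor: 3 ≡ 3 (mod 4), exponent 2 (must be even); 5 ≡ 1 (mod 4), exponent 1; 137 ≡ 1 (mod 4), exponent 1.
All primes ≡ 3 (mod 4) appear to even exponent (or don't appear), so by the two-squares theorem n IS expressible as a sum of two squares.
Step 3: Build a representation. Group n = k² · m with k = 3 and m = 5 · 137 = 685 (a product of primes ≡ 1 (mod 4)); a representation of m scales to one of n via (k·x)² + (k·y)² = k²(x² + y²). Each prime p ≡ 1 (mod 4) is itself a sum of two squares; find a² by testing p − a² for a perfect square:
  5: 5 − 1² = 4 = 2² ⇒ 5 = 1² + 2².
  137: 137 − 1² = 136, 137 − 2² = 133, 137 − 3² = 128, 137 − 4² = 121 = 11² ⇒ 137 = 4² + 11².
  Combine using the Brahmagupta–Fibonacci identity (a² + b²)(c² + d²) = (ac − bd)² + (ad + bc)² = (ac + bd)² + (ad − bc)²:
  5 · 137 = 685: from (1² + 2²)(4² + 11²), take (1·4 − 2·11, 1·11 + 2·4) = (4 − 22, 11 + 8) = (-18, 19); dropping signs (only squares matter) gives (18, 19); check 18² + 19² = 324 + 361 = 685 ✓.
  Scale by k = 3: (3·18, 3·19) = (54, 57).
Step 4: Order so x ≤ y and verify: 54² + 57² = 2916 + 3249 = 6165 = n. ✓

n = 6165 = 54² + 57² (one valid representation with x ≤ y).


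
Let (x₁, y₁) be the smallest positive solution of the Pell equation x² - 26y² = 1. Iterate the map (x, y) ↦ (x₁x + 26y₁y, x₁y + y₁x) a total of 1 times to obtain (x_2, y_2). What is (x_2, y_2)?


Step 1: Find the fundamental solution (x₁, y₁) of x² - 26y² = 1.
  Expand √26 as a continued fraction. a₀ = ⌊√26⌋ = 5; iterate m_{k+1} = d_k·a_k − m_k, d_{k+1} = (26 − m_{k+1}²)/d_k, a_{k+1} = ⌊(a₀ + m_{k+1})/d_{k+1}⌋ (starting m₀ = 0, d₀ = 1), with convergents p_k = a_k·p_{k-1} + p_{k-2}, q_k = a_k·q_{k-1} + q_{k-2} (p₋₁ = 1, q₋₁ = 0):
  k = 0: a₀ = 5; p₀/q₀ = 5/1; p₀² − 26·q₀² = 25 − 26 = -1.
  k = 1: m = 5, d = 1, a = ⌊(5 + 5)/1⌋ = 10; p/q = (10·5 + 1)/(10·1 + 0) = 51/10; p² − 26·q² = 2601 − 2600 = 1.
  The first convergent with p² − 26·q² = 1 gives the fundamental solution (x₁, y₁) = (51, 10).
Step 2: Apply the recurrence (x_{n+1}, y_{n+1}) = (x₁x_n + 26y₁y_n, x₁y_n + y₁x_n) repeatedly.
  From (x_1, y_1) = (51, 10): x_2 = 51·51 + 26·10·10 = 5201; y_2 = 51·10 + 10·51 = 1020.
Step 3: Verify x_2² - 26·y_2² = 27050401 - 27050400 = 1 (should be 1). ✓

(x_1, y_1) = (51, 10); (x_2, y_2) = (5201, 1020).


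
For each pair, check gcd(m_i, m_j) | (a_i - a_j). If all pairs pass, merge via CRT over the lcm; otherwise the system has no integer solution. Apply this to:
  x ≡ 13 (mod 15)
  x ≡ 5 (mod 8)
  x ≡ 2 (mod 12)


Moduli 15, 8, 12 are not pairwise coprime, so CRT works modulo lcm(m_i) when all pairwise compatibility conditions hold.
Pairwise compatibility: gcd(m_i, m_j) must divide a_i - a_j for every pair.
Merge one congruence at a time:
  Start: x ≡ 13 (mod 15).
  Combine with x ≡ 5 (mod 8): gcd(15, 8) = 1; 5 - 13 = -8, which IS divisible by 1, so compatible.
    Write x = 13 + 15·t and substitute into x ≡ 5 (mod 8): 15·t ≡ 5 − 13 = -8 (mod 8).
    Reduce coefficients mod 8: 7·t ≡ 0 (mod 8).
    The inverse of 7 mod 8 is 7 (since 7·7 = 49 = 6·8 + 1), so t ≡ 7·0 = 0 ≡ 0 (mod 8).
    Then x = 13 + 15·0 = 13, valid modulo lcm(15, 8) = 120: x ≡ 13 (mod 120).
  Combine with x ≡ 2 (mod 12): gcd(120, 12) = 12, and 2 - 13 = -11 is NOT divisible by 12.
    ⇒ system is inconsistent (no integer solution).

No solution (the system is inconsistent).


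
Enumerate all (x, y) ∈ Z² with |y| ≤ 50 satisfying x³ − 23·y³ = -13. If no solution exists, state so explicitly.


The equation is x³ - 23y³ = -13. For fixed y, x³ = 23·y³ − 13, so a solution requires the RHS to be a perfect cube.
Strategy: iterate y from -50 to 50, compute RHS = 23·y³ − 13, and check whether it is a (positive or negative) perfect cube.
Check small values of y:
  y = 0: RHS = -13 is not a perfect cube.
  y = 1: RHS = 10 is not a perfect cube.
  y = -1: RHS = -36 is not a perfect cube.
  y = 2: RHS = 171 is not a perfect cube.
  y = -2: RHS = -197 is not a perfect cube.
  y = 3: RHS = 608 is not a perfect cube.
  y = -3: RHS = -634 is not a perfect cube.
Continuing the search up to |y| = 50 finds no solutions either.
No (x, y) in the scanned range satisfies the equation.

No integer solutions with |y| ≤ 50.


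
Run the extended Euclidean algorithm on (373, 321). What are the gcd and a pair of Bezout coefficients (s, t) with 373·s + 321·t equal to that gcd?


Euclidean algorithm on (373, 321) — divide until remainder is 0:
  373 = 1 · 321 + 52
  321 = 6 · 52 + 9
  52 = 5 · 9 + 7
  9 = 1 · 7 + 2
  7 = 3 · 2 + 1
  2 = 2 · 1 + 0
gcd(373, 321) = 1.
Track Bezout coefficients alongside the remainders: start with r₀ = 373 = a·1 + b·0 (s = 1, t = 0) and r₁ = 321 = a·0 + b·1 (s = 0, t = 1); each new remainder r_{k+1} = r_{k-1} − q_k·r_k inherits s_{k+1} = s_{k-1} − q_k·s_k, t_{k+1} = t_{k-1} − q_k·t_k, so r_k = a·s_k + b·t_k at every step:
  q = 1: r = 52, s = 1 − 1·0 = 1, t = 0 − 1·1 = -1  (check: 373·1 + 321·(-1) = 52)
  q = 6: r = 9, s = 0 − 6·1 = -6, t = 1 − 6·(-1) = 7  (check: 373·(-6) + 321·7 = 9)
  q = 5: r = 7, s = 1 − 5·(-6) = 31, t = -1 − 5·7 = -36  (check: 373·31 + 321·(-36) = 7)
  q = 1: r = 2, s = -6 − 1·31 = -37, t = 7 − 1·(-36) = 43  (check: 373·(-37) + 321·43 = 2)
  q = 3: r = 1, s = 31 − 3·(-37) = 142, t = -36 − 3·43 = -165  (check: 373·142 + 321·(-165) = 1)
The row with r = 1 (the gcd) gives the Bezout coefficients s = 142, t = -165.
Result: 373 · (142) + 321 · (-165) = 1.

gcd(373, 321) = 1; s = 142, t = -165 (check: 373·142 + 321·(-165) = 1).


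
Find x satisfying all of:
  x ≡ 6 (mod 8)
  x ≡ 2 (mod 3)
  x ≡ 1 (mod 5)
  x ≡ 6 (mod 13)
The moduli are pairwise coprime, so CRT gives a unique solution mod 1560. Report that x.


Product of moduli M = 8 · 3 · 5 · 13 = 1560.
Merge one congruence at a time:
  Start: x ≡ 6 (mod 8).
  Combine with x ≡ 2 (mod 3); new modulus lcm = 24.
    Write x = 6 + 8·t and substitute into x ≡ 2 (mod 3): 8·t ≡ 2 − 6 = -4 (mod 3).
    Reduce coefficients mod 3: 2·t ≡ 2 (mod 3).
    The inverse of 2 mod 3 is 2 (since 2·2 = 4 = 1·3 + 1), so t ≡ 2·2 = 4 ≡ 1 (mod 3).
    Then x = 6 + 8·1 = 14, valid modulo lcm(8, 3) = 24: x ≡ 14 (mod 24).
  Combine with x ≡ 1 (mod 5); new modulus lcm = 120.
    Write x = 14 + 24·t and substitute into x ≡ 1 (mod 5): 24·t ≡ 1 − 14 = -13 (mod 5).
    Reduce coefficients mod 5: 4·t ≡ 2 (mod 5).
    The inverse of 4 mod 5 is 4 (since 4·4 = 16 = 3·5 + 1), so t ≡ 4·2 = 8 ≡ 3 (mod 5).
    Then x = 14 + 24·3 = 86, valid modulo lcm(24, 5) = 120: x ≡ 86 (mod 120).
  Combine with x ≡ 6 (mod 13); new modulus lcm = 1560.
    Write x = 86 + 120·t and substitute into x ≡ 6 (mod 13): 120·t ≡ 6 − 86 = -80 (mod 13).
    Reduce coefficients mod 13: 3·t ≡ 11 (mod 13).
    The inverse of 3 mod 13 is 9 (since 3·9 = 27 = 2·13 + 1), so t ≡ 9·11 = 99 ≡ 8 (mod 13).
    Then x = 86 + 120·8 = 1046, valid modulo lcm(120, 13) = 1560: x ≡ 1046 (mod 1560).
Verify against each original: 1046 mod 8 = 6, 1046 mod 3 = 2, 1046 mod 5 = 1, 1046 mod 13 = 6.

x ≡ 1046 (mod 1560).


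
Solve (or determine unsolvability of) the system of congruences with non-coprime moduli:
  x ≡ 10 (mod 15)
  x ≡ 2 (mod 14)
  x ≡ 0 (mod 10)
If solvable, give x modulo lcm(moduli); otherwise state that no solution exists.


Moduli 15, 14, 10 are not pairwise coprime, so CRT works modulo lcm(m_i) when all pairwise compatibility conditions hold.
Pairwise compatibility: gcd(m_i, m_j) must divide a_i - a_j for every pair.
Merge one congruence at a time:
  Start: x ≡ 10 (mod 15).
  Combine with x ≡ 2 (mod 14): gcd(15, 14) = 1; 2 - 10 = -8, which IS divisible by 1, so compatible.
    Write x = 10 + 15·t and substitute into x ≡ 2 (mod 14): 15·t ≡ 2 − 10 = -8 (mod 14).
    Reduce coefficients mod 14: 1·t ≡ 6 (mod 14).
    So t ≡ 6 (mod 14).
    Then x = 10 + 15·6 = 100, valid modulo lcm(15, 14) = 210: x ≡ 100 (mod 210).
  Combine with x ≡ 0 (mod 10): gcd(210, 10) = 10; 0 - 100 = -100, which IS divisible by 10, so compatible.
    Write x = 100 + 210·t and substitute into x ≡ 0 (mod 10): 210·t ≡ 0 − 100 = -100 (mod 10).
    Divide the congruence (and modulus) by g = 10: 21·t ≡ -10 (mod 1).
    Modulo 1 every t works; take t = 0.
    Then x = 100 + 210·0 = 100, valid modulo lcm(210, 10) = 210: x ≡ 100 (mod 210).
Verify: 100 mod 15 = 10, 100 mod 14 = 2, 100 mod 10 = 0.

x ≡ 100 (mod 210).


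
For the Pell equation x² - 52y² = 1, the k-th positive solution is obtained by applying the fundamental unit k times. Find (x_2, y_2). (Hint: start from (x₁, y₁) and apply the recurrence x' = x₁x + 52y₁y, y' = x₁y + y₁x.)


Step 1: Find the fundamental solution (x₁, y₁) of x² - 52y² = 1.
  Expand √52 as a continued fraction. a₀ = ⌊√52⌋ = 7; iterate m_{k+1} = d_k·a_k − m_k, d_{k+1} = (52 − m_{k+1}²)/d_k, a_{k+1} = ⌊(a₀ + m_{k+1})/d_{k+1}⌋ (starting m₀ = 0, d₀ = 1), with convergents p_k = a_k·p_{k-1} + p_{k-2}, q_k = a_k·q_{k-1} + q_{k-2} (p₋₁ = 1, q₋₁ = 0):
  k = 0: a₀ = 7; p₀/q₀ = 7/1; p₀² − 52·q₀² = 49 − 52 = -3.
  k = 1: m = 7, d = 3, a = ⌊(7 + 7)/3⌋ = 4; p/q = (4·7 + 1)/(4·1 + 0) = 29/4; p² − 52·q² = 841 − 832 = 9.
  k = 2: m = 5, d = 9, a = ⌊(7 + 5)/9⌋ = 1; p/q = (1·29 + 7)/(1·4 + 1) = 36/5; p² − 52·q² = 1296 − 1300 = -4.
  k = 3: m = 4, d = 4, a = ⌊(7 + 4)/4⌋ = 2; p/q = (2·36 + 29)/(2·5 + 4) = 101/14; p² − 52·q² = 10201 − 10192 = 9.
  k = 4: m = 4, d = 9, a = ⌊(7 + 4)/9⌋ = 1; p/q = (1·101 + 36)/(1·14 + 5) = 137/19; p² − 52·q² = 18769 − 18772 = -3.
  k = 5: m = 5, d = 3, a = ⌊(7 + 5)/3⌋ = 4; p/q = (4·137 + 101)/(4·19 + 14) = 649/90; p² − 52·q² = 421201 − 421200 = 1.
  The first convergent with p² − 52·q² = 1 gives the fundamental solution (x₁, y₁) = (649, 90).
Step 2: Apply the recurrence (x_{n+1}, y_{n+1}) = (x₁x_n + 52y₁y_n, x₁y_n + y₁x_n) repeatedly.
  From (x_1, y_1) = (649, 90): x_2 = 649·649 + 52·90·90 = 842401; y_2 = 649·90 + 90·649 = 116820.
Step 3: Verify x_2² - 52·y_2² = 709639444801 - 709639444800 = 1 (should be 1). ✓

(x_1, y_1) = (649, 90); (x_2, y_2) = (842401, 116820).


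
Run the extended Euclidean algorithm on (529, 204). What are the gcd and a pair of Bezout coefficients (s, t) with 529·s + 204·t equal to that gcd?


Euclidean algorithm on (529, 204) — divide until remainder is 0:
  529 = 2 · 204 + 121
  204 = 1 · 121 + 83
  121 = 1 · 83 + 38
  83 = 2 · 38 + 7
  38 = 5 · 7 + 3
  7 = 2 · 3 + 1
  3 = 3 · 1 + 0
gcd(529, 204) = 1.
Track Bezout coefficients alongside the remainders: start with r₀ = 529 = a·1 + b·0 (s = 1, t = 0) and r₁ = 204 = a·0 + b·1 (s = 0, t = 1); each new remainder r_{k+1} = r_{k-1} − q_k·r_k inherits s_{k+1} = s_{k-1} − q_k·s_k, t_{k+1} = t_{k-1} − q_k·t_k, so r_k = a·s_k + b·t_k at every step:
  q = 2: r = 121, s = 1 − 2·0 = 1, t = 0 − 2·1 = -2  (check: 529·1 + 204·(-2) = 121)
  q = 1: r = 83, s = 0 − 1·1 = -1, t = 1 − 1·(-2) = 3  (check: 529·(-1) + 204·3 = 83)
  q = 1: r = 38, s = 1 − 1·(-1) = 2, t = -2 − 1·3 = -5  (check: 529·2 + 204·(-5) = 38)
  q = 2: r = 7, s = -1 − 2·2 = -5, t = 3 − 2·(-5) = 13  (check: 529·(-5) + 204·13 = 7)
  q = 5: r = 3, s = 2 − 5·(-5) = 27, t = -5 − 5·13 = -70  (check: 529·27 + 204·(-70) = 3)
  q = 2: r = 1, s = -5 − 2·27 = -59, t = 13 − 2·(-70) = 153  (check: 529·(-59) + 204·153 = 1)
The row with r = 1 (the gcd) gives the Bezout coefficients s = -59, t = 153.
Result: 529 · (-59) + 204 · (153) = 1.

gcd(529, 204) = 1; s = -59, t = 153 (check: 529·(-59) + 204·153 = 1).


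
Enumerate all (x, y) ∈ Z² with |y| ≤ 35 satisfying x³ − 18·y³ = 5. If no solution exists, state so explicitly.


The equation is x³ - 18y³ = 5. For fixed y, x³ = 18·y³ + 5, so a solution requires the RHS to be a perfect cube.
Strategy: iterate y from -35 to 35, compute RHS = 18·y³ + 5, and check whether it is a (positive or negative) perfect cube.
Check small values of y:
  y = 0: RHS = 5 is not a perfect cube.
  y = 1: RHS = 23 is not a perfect cube.
  y = -1: RHS = -13 is not a perfect cube.
  y = 2: RHS = 149 is not a perfect cube.
  y = -2: RHS = -139 is not a perfect cube.
  y = 3: RHS = 491 is not a perfect cube.
  y = -3: RHS = -481 is not a perfect cube.
Continuing the search up to |y| = 35 finds no solutions either.
No (x, y) in the scanned range satisfies the equation.

No integer solutions with |y| ≤ 35.


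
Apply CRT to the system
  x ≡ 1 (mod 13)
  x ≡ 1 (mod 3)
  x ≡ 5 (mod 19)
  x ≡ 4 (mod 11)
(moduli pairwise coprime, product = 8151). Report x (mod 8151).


Product of moduli M = 13 · 3 · 19 · 11 = 8151.
Merge one congruence at a time:
  Start: x ≡ 1 (mod 13).
  Combine with x ≡ 1 (mod 3); new modulus lcm = 39.
    Write x = 1 + 13·t and substitute into x ≡ 1 (mod 3): 13·t ≡ 1 − 1 = 0 (mod 3).
    Reduce coefficients mod 3: 1·t ≡ 0 (mod 3).
    So t ≡ 0 (mod 3).
    Then x = 1 + 13·0 = 1, valid modulo lcm(13, 3) = 39: x ≡ 1 (mod 39).
  Combine with x ≡ 5 (mod 19); new modulus lcm = 741.
    Write x = 1 + 39·t and substitute into x ≡ 5 (mod 19): 39·t ≡ 5 − 1 = 4 (mod 19).
    Reduce coefficients mod 19: 1·t ≡ 4 (mod 19).
    So t ≡ 4 (mod 19).
    Then x = 1 + 39·4 = 157, valid modulo lcm(39, 19) = 741: x ≡ 157 (mod 741).
  Combine with x ≡ 4 (mod 11); new modulus lcm = 8151.
    Write x = 157 + 741·t and substitute into x ≡ 4 (mod 11): 741·t ≡ 4 − 157 = -153 (mod 11).
    Reduce coefficients mod 11: 4·t ≡ 1 (mod 11).
    The inverse of 4 mod 11 is 3 (since 4·3 = 12 = 1·11 + 1), so t ≡ 3·1 = 3 ≡ 3 (mod 11).
    Then x = 157 + 741·3 = 2380, valid modulo lcm(741, 11) = 8151: x ≡ 2380 (mod 8151).
Verify against each original: 2380 mod 13 = 1, 2380 mod 3 = 1, 2380 mod 19 = 5, 2380 mod 11 = 4.

x ≡ 2380 (mod 8151).


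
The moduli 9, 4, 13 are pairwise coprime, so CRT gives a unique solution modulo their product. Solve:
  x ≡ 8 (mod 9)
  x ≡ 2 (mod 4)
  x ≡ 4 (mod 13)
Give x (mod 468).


Moduli 9, 4, 13 are pairwise coprime; by CRT there is a unique solution modulo M = 9 · 4 · 13 = 468.
Solve pairwise, accumulating the modulus:
  Start with x ≡ 8 (mod 9).
  Combine with x ≡ 2 (mod 4): since gcd(9, 4) = 1, we get a unique residue mod 36.
    Write x = 8 + 9·t and substitute into x ≡ 2 (mod 4): 9·t ≡ 2 − 8 = -6 (mod 4).
    Reduce coefficients mod 4: 1·t ≡ 2 (mod 4).
    So t ≡ 2 (mod 4).
    Then x = 8 + 9·2 = 26, valid modulo lcm(9, 4) = 36: x ≡ 26 (mod 36).
  Combine with x ≡ 4 (mod 13): since gcd(36, 13) = 1, we get a unique residue mod 468.
    Write x = 26 + 36·t and substitute into x ≡ 4 (mod 13): 36·t ≡ 4 − 26 = -22 (mod 13).
    Reduce coefficients mod 13: 10·t ≡ 4 (mod 13).
    The inverse of 10 mod 13 is 4 (since 10·4 = 40 = 3·13 + 1), so t ≡ 4·4 = 16 ≡ 3 (mod 13).
    Then x = 26 + 36·3 = 134, valid modulo lcm(36, 13) = 468: x ≡ 134 (mod 468).
Verify: 134 mod 9 = 8 ✓, 134 mod 4 = 2 ✓, 134 mod 13 = 4 ✓.

x ≡ 134 (mod 468).


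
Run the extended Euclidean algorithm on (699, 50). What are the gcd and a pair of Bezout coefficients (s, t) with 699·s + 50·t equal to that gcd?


Euclidean algorithm on (699, 50) — divide until remainder is 0:
  699 = 13 · 50 + 49
  50 = 1 · 49 + 1
  49 = 49 · 1 + 0
gcd(699, 50) = 1.
Track Bezout coefficients alongside the remainders: start with r₀ = 699 = a·1 + b·0 (s = 1, t = 0) and r₁ = 50 = a·0 + b·1 (s = 0, t = 1); each new remainder r_{k+1} = r_{k-1} − q_k·r_k inherits s_{k+1} = s_{k-1} − q_k·s_k, t_{k+1} = t_{k-1} − q_k·t_k, so r_k = a·s_k + b·t_k at every step:
  q = 13: r = 49, s = 1 − 13·0 = 1, t = 0 − 13·1 = -13  (check: 699·1 + 50·(-13) = 49)
  q = 1: r = 1, s = 0 − 1·1 = -1, t = 1 − 1·(-13) = 14  (check: 699·(-1) + 50·14 = 1)
The row with r = 1 (the gcd) gives the Bezout coefficients s = -1, t = 14.
Result: 699 · (-1) + 50 · (14) = 1.

gcd(699, 50) = 1; s = -1, t = 14 (check: 699·(-1) + 50·14 = 1).
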